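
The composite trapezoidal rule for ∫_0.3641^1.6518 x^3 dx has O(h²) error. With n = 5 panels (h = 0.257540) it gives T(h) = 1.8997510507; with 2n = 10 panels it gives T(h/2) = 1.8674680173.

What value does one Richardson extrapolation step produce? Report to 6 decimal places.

r = 2: numerator weight 4, denominator 3.
2^2*A(h/2) = 7.4698720692; minus A(h) gives 5.5701210185.
Denominator 4 − 1 = 3.
So the Richardson estimate is 1.8567070062.

1.856707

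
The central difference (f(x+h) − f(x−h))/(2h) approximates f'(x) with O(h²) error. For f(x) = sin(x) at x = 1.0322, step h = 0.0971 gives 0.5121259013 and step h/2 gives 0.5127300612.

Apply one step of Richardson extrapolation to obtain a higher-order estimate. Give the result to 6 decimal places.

0.512931

The method has order 2: 2^2 = 4.
4·0.5127300612 = 2.0509202448; subtract 0.5121259013 → 1.5387943435
1.5387943435 ÷ 3 = 0.5129314478
Correction |R − A(h/2)| = 2.014e-04; gap |A(h/2) − A(h)| = 6.042e-04.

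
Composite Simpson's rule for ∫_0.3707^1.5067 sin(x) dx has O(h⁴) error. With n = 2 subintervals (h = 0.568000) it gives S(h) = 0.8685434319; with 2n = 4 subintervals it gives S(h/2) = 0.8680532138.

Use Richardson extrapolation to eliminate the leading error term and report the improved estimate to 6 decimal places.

0.868021

Method order is 4; weight 2^4 = 16.
A(h/2) − A(h) = 0.8680532138 − 0.8685434319 = -0.0004902181
Divide by 2^4 − 1 = 15: (-0.0004902181)/15 = -0.0000326812
R = A(h/2) + (A(h/2) − A(h))/15 = 0.8680532138 − 0.0000326812 = 0.8680205326
Shift from A(h/2): −0.0000326812.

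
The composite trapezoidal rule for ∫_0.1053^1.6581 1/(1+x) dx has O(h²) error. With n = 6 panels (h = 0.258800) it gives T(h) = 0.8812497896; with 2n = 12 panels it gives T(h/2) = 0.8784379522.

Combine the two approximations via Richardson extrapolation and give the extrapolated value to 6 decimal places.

0.877501

Leading term ∝ h^2; use weight 4 = 2^2.
Numerator 4*A(h/2) − A(h) = 4*0.8784379522 − 0.8812497896 = 2.6325020192
Denominator 4 − 1 = 3.
Result: 0.8775006731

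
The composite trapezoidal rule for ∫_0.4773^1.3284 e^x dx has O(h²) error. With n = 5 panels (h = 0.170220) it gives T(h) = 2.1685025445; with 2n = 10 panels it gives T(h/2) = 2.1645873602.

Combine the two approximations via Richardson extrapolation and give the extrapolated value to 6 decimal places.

r = 2: numerator weight 4, denominator 3.
Top: 4(2.1645873602) − (2.1685025445) = 6.4898468963
Divide by 2^2 − 1 = 3.
Result: 2.1632822988

2.163282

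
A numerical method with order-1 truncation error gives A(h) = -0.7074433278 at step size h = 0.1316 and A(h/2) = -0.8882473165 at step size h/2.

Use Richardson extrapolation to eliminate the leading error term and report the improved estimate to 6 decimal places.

-1.069051

With r = 1 the leading error scales as h^1, so the weight is 2^1 = 2.
A(h/2) − A(h) = -0.8882473165 − (-0.7074433278) = -0.1808039887
Divide by 2^1 − 1 = 1: (-0.1808039887)/1 = -0.1808039887
R = A(h/2) + (A(h/2) − A(h))/1 = -0.8882473165 − 0.1808039887 = -1.0690513052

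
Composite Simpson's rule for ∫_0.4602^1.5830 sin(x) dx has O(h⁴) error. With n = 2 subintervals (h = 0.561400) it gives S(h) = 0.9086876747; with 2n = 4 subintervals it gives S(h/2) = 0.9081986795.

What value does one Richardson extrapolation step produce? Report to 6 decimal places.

r = 4, so 2^r = 16.
16·0.9081986795 = 14.5311788720; 14.5311788720 − 0.9086876747 = 13.6224911973
Extrapolated: 13.6224911973 / 15 = 0.9081660798
Gap between inputs: 4.890e-04; correction applied: −0.0000325997.

0.908166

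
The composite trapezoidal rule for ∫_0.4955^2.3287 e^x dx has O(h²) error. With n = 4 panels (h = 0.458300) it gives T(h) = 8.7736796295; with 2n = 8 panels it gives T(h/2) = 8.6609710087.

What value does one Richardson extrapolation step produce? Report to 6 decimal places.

8.623401

r = 2, so 2^r = 4.
A(h/2) − A(h) = 8.6609710087 − 8.7736796295 = -0.1127086208
Divide by 2^2 − 1 = 3: (-0.1127086208)/3 = -0.0375695403
R = 8.6609710087 − 0.0375695403 = 8.6234014684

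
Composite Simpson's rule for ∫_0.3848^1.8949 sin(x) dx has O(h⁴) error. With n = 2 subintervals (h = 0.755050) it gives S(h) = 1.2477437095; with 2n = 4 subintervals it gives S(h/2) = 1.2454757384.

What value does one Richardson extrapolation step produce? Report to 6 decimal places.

r = 4: numerator weight 16, denominator 15.
Weighted: 19.9276118144 − 1.2477437095 = 18.6798681049
18.6798681049 ÷ 15 = 1.2453245403

1.245325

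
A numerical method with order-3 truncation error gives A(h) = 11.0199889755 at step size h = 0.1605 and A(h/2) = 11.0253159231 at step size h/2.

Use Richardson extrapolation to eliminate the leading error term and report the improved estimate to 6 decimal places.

Leading term ∝ h^3; use weight 8 = 2^3.
8 × 11.0253159231 − 11.0199889755 = 77.1825384093
Denominator 8 − 1 = 7.
R = 77.1825384093/7 = 11.0260769156

11.026077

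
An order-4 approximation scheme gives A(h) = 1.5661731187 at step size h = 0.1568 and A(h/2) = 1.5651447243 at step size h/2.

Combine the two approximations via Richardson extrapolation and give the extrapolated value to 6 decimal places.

1.565076

Error is O(h^4); halving h shrinks it by 2^4 = 16.
Numerator 16·A(h/2) − A(h) = 16·1.5651447243 − 1.5661731187 = 23.4761424701
(16·1.5651447243 − 1.5661731187)/(16 − 1) = 1.5650761647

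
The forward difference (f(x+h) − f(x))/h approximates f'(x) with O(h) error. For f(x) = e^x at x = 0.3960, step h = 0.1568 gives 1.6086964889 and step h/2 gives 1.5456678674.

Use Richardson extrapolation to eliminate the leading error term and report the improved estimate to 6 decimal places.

Error is O(h^1); halving h shrinks it by 2^1 = 2.
Weighted: 3.0913357348 − 1.6086964889 = 1.4826392459
Extrapolated: 1.4826392459 / 1 = 1.4826392459

1.482639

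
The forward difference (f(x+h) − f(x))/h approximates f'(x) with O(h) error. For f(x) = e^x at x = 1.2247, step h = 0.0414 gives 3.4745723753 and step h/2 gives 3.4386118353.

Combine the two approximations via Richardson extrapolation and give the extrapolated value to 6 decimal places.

Method order is 1; weight 2^1 = 2.
2^1*A(h/2) = 6.8772236706; minus A(h) gives 3.4026512953.
Extrapolated: 3.4026512953 / 1 = 3.4026512953
Gap between inputs: 3.596e-02; correction applied: −0.0359605400.

3.402651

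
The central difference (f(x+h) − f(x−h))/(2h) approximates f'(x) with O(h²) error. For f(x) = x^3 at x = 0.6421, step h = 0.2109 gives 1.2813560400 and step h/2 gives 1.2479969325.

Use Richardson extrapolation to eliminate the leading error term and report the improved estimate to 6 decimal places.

1.236877

Method order is 2; weight 2^2 = 4.
4 × 1.2479969325 = 4.9919877300; 4.9919877300 − 1.2813560400 = 3.7106316900
(4 × 1.2479969325 − 1.2813560400)/(4 − 1) = 1.2368772300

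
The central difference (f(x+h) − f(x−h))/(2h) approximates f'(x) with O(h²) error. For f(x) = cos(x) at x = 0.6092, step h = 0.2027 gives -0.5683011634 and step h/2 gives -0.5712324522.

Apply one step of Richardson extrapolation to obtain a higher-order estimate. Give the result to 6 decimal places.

With r = 2 the leading error scales as h^2, so the weight is 2^2 = 4.
2^2*A(h/2) = -2.2849298088; minus A(h) gives -1.7166286454.
Denominator 4 − 1 = 3.
So the Richardson estimate is -0.5722095485.
Gap between inputs: 2.931e-03; correction applied: −0.0009770963.

-0.572210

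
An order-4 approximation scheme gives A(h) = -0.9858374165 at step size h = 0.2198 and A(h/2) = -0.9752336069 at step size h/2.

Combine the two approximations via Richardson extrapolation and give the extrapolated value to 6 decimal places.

-0.974527

Method order is 4; weight 2^4 = 16.
Top: 16(-0.9752336069) − (-0.9858374165) = -14.6179002939
R = (-14.6179002939)/15 = -0.9745266863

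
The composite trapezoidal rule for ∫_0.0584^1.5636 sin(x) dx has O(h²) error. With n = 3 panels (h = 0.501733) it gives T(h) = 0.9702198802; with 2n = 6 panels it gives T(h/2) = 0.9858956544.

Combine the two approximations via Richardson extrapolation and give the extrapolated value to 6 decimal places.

Order 2 gives 2^r = 4 and 2^r − 1 = 3.
4·0.9858956544 − 0.9702198802 = 2.9733627374
Divide by 2^2 − 1 = 3.
2.9733627374 ÷ 3 = 0.9911209125

0.991121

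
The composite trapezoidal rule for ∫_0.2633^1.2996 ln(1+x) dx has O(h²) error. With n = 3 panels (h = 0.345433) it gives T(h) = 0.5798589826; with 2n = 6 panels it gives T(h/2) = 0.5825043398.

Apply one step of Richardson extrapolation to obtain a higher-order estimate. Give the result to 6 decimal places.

Order 2 gives 2^r = 4 and 2^r − 1 = 3.
4·0.5825043398 = 2.3300173592; subtract 0.5798589826 → 1.7501583766
1.7501583766 ÷ 3 = 0.5833861255

0.583386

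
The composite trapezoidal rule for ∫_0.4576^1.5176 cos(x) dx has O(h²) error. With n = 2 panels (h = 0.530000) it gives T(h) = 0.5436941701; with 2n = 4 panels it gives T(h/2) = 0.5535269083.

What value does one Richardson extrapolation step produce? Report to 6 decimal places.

0.556804

Error is O(h^2); halving h shrinks it by 2^2 = 4.
4·0.5535269083 − 0.5436941701 = 1.6704134631
Divide by 2^2 − 1 = 3.
Extrapolated: 1.6704134631 / 3 = 0.5568044877
Correction |R − A(h/2)| = 3.278e-03; gap |A(h/2) − A(h)| = 9.833e-03.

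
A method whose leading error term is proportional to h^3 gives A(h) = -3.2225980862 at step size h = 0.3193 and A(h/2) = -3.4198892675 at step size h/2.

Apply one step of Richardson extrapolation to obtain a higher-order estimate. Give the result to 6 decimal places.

Method order is 3; weight 2^3 = 8.
8*(-3.4198892675) − (-3.2225980862) = -24.1365160538
Extrapolated: (-24.1365160538) / 7 = -3.4480737220
Shift from A(h/2): −0.0281844545.

-3.448074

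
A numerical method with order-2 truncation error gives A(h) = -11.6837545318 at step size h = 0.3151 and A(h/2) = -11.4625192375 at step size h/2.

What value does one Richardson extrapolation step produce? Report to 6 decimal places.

Leading term ∝ h^2; use weight 4 = 2^2.
4×(-11.4625192375) = -45.8500769500; (-45.8500769500) − (-11.6837545318) = -34.1663224182
Denominator 4 − 1 = 3.
(4×(-11.4625192375) − (-11.6837545318))/(4 − 1) = -11.3887741394
Shift from A(h/2): +0.0737450981.

-11.388774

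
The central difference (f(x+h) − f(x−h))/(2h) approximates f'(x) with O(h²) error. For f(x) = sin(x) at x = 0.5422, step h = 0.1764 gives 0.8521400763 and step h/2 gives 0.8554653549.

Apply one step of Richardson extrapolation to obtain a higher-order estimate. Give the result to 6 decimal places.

0.856574

Order 2 gives 2^r = 4 and 2^r − 1 = 3.
Difference of the inputs: 0.8554653549 − 0.8521400763 = 0.0033252786
Divide by 2^2 − 1 = 3: 0.0033252786/3 = 0.0011084262
R = A(h/2) + (A(h/2) − A(h))/3 = 0.8554653549 + 0.0011084262 = 0.8565737811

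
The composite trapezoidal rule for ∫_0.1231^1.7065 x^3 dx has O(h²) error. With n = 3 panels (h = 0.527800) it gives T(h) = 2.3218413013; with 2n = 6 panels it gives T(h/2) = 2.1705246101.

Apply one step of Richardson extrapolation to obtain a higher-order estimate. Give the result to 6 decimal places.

2.120086

r = 2, so 2^r = 4.
Top: 4(2.1705246101) − (2.3218413013) = 6.3602571391
6.3602571391 ÷ 3 = 2.1200857130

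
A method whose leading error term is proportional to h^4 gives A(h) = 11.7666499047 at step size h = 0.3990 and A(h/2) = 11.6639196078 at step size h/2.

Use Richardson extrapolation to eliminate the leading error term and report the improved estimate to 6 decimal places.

Leading term ∝ h^4; use weight 16 = 2^4.
Difference of the inputs: 11.6639196078 − 11.7666499047 = -0.1027302969
Correction (A(h/2) − A(h))/(16 − 1) = (-0.1027302969)/15 = -0.0068486865
R = 11.6639196078 − 0.0068486865 = 11.6570709213
Gap between inputs: 1.027e-01; correction applied: −0.0068486865.

11.657071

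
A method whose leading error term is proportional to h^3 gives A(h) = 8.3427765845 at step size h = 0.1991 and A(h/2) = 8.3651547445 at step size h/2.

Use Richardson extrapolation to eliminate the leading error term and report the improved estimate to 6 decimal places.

8.368352

With r = 3 the leading error scales as h^3, so the weight is 2^3 = 8.
Difference of the inputs: 8.3651547445 − 8.3427765845 = 0.0223781600
Correction (A(h/2) − A(h))/(8 − 1) = 0.0223781600/7 = 0.0031968800
R = 8.3651547445 + 0.0031968800 = 8.3683516245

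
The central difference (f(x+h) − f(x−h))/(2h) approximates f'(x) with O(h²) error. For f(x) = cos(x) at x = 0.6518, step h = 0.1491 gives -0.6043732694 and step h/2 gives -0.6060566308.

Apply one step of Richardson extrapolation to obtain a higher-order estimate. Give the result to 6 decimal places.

-0.606618

Error is O(h^2); halving h shrinks it by 2^2 = 4.
Top: 4(-0.6060566308) − (-0.6043732694) = -1.8198532538
Denominator 4 − 1 = 3.
So the Richardson estimate is -0.6066177513.
Correction |R − A(h/2)| = 5.611e-04; gap |A(h/2) − A(h)| = 1.683e-03.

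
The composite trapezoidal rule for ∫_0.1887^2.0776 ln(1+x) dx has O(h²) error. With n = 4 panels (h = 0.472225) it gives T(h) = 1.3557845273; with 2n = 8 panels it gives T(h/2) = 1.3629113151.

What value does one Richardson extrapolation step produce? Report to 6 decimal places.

1.365287

r = 2, so 2^r = 4.
4 × 1.3629113151 = 5.4516452604; 5.4516452604 − 1.3557845273 = 4.0958607331
Denominator 4 − 1 = 3.
Extrapolated: 4.0958607331 / 3 = 1.3652869110
Correction |R − A(h/2)| = 2.376e-03; gap |A(h/2) − A(h)| = 7.127e-03.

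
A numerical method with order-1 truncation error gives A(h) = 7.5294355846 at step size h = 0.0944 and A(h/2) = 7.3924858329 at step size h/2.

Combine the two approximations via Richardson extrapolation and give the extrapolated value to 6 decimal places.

r = 1, so 2^r = 2.
Weighted: 14.7849716658 − 7.5294355846 = 7.2555360812
(2 × 7.3924858329 − 7.5294355846)/(2 − 1) = 7.2555360812
Gap between inputs: 1.369e-01; correction applied: −0.1369497517.

7.255536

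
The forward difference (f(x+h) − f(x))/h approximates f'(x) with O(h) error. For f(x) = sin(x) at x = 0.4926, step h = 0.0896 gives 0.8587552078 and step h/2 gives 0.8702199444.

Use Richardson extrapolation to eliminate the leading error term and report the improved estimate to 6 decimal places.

Method order is 1; weight 2^1 = 2.
Numerator 2 × A(h/2) − A(h) = 2 × 0.8702199444 − 0.8587552078 = 0.8816846810
Divide by 2^1 − 1 = 1.
(2 × 0.8702199444 − 0.8587552078)/(2 − 1) = 0.8816846810
Shift from A(h/2): +0.0114647366.

0.881685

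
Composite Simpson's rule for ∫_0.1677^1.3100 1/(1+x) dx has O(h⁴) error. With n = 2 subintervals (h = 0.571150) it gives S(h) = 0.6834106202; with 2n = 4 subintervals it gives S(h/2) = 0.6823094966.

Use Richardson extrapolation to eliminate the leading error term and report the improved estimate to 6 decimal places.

Method order is 4; weight 2^4 = 16.
A(h/2) − A(h) = 0.6823094966 − 0.6834106202 = -0.0011011236
Correction (A(h/2) − A(h))/(16 − 1) = (-0.0011011236)/15 = -0.0000734082
R = 0.6823094966 − 0.0000734082 = 0.6822360884

0.682236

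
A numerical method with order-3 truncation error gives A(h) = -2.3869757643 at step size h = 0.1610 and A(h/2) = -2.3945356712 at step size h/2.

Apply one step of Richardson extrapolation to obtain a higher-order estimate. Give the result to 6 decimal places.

The method has order 3: 2^3 = 8.
2^3×A(h/2) = -19.1562853696; minus A(h) gives -16.7693096053.
(-16.7693096053) ÷ 7 = -2.3956156579

-2.395616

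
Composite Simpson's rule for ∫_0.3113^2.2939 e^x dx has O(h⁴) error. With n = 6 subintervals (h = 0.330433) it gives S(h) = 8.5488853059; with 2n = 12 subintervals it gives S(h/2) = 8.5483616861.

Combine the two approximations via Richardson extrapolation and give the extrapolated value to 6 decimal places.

Method order is 4; weight 2^4 = 16.
2^4*A(h/2) = 136.7737869776; minus A(h) gives 128.2249016717.
Extrapolated: 128.2249016717 / 15 = 8.5483267781
Correction |R − A(h/2)| = 3.491e-05; gap |A(h/2) − A(h)| = 5.236e-04.

8.548327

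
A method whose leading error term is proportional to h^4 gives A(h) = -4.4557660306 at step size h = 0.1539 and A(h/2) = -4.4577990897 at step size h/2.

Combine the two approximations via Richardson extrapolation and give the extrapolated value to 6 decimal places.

The method has order 4: 2^4 = 16.
16×(-4.4577990897) − (-4.4557660306) = -66.8690194046
(-66.8690194046) ÷ 15 = -4.4579346270

-4.457935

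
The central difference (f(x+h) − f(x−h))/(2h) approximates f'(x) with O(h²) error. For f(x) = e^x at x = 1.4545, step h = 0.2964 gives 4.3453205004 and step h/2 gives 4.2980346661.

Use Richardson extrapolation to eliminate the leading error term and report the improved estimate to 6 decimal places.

Error is O(h^2); halving h shrinks it by 2^2 = 4.
4*4.2980346661 − 4.3453205004 = 12.8468181640
12.8468181640 ÷ 3 = 4.2822727213

4.282273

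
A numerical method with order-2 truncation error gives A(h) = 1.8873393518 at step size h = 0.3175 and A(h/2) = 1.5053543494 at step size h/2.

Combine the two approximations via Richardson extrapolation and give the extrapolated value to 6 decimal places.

r = 2: numerator weight 4, denominator 3.
Difference of the inputs: 1.5053543494 − 1.8873393518 = -0.3819850024
Divide by 2^2 − 1 = 3: (-0.3819850024)/3 = -0.1273283341
R = 1.5053543494 − 0.1273283341 = 1.3780260153

1.378026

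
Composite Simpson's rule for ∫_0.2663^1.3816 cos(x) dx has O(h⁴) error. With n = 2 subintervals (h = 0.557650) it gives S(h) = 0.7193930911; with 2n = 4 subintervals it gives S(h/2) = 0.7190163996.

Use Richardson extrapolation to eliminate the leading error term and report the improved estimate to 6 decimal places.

Order 4 gives 2^r = 16 and 2^r − 1 = 15.
16*0.7190163996 − 0.7193930911 = 10.7848693025
Denominator 16 − 1 = 15.
Extrapolated: 10.7848693025 / 15 = 0.7189912868
Gap between inputs: 3.767e-04; correction applied: −0.0000251128.

0.718991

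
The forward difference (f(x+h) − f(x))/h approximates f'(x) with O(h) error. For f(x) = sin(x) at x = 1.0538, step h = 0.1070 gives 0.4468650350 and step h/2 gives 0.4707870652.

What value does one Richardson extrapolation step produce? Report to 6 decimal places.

Method order is 1; weight 2^1 = 2.
A(h/2) − A(h) = 0.4707870652 − 0.4468650350 = 0.0239220302
Correction (A(h/2) − A(h))/(2 − 1) = 0.0239220302/1 = 0.0239220302
R = 0.4707870652 + 0.0239220302 = 0.4947090954

0.494709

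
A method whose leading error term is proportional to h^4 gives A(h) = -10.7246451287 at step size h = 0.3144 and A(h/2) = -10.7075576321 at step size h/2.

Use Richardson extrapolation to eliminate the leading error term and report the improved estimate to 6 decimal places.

-10.706418

Leading term ∝ h^4; use weight 16 = 2^4.
Numerator 16×A(h/2) − A(h) = 16×(-10.7075576321) − (-10.7246451287) = -160.5962769849
Divide by 2^4 − 1 = 15.
(-160.5962769849) ÷ 15 = -10.7064184657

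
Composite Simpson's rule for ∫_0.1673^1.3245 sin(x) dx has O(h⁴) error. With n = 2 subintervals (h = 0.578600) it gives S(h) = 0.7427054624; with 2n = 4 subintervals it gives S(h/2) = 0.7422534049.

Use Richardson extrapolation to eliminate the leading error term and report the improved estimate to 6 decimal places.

0.742223

r = 4: numerator weight 16, denominator 15.
2^4 × A(h/2) = 11.8760544784; minus A(h) gives 11.1333490160.
Divide by 2^4 − 1 = 15.
R = 11.1333490160/15 = 0.7422232677
Gap between inputs: 4.521e-04; correction applied: −0.0000301372.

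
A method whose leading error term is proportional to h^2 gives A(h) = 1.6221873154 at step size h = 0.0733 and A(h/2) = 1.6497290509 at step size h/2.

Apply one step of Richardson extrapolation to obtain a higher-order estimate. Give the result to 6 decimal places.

r = 2: numerator weight 4, denominator 3.
Numerator 4·A(h/2) − A(h) = 4·1.6497290509 − 1.6221873154 = 4.9767288882
Denominator 4 − 1 = 3.
Extrapolated: 4.9767288882 / 3 = 1.6589096294

1.658910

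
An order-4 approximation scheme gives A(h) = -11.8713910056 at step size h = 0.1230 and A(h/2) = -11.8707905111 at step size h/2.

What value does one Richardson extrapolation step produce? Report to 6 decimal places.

-11.870750

r = 4: numerator weight 16, denominator 15.
A(h/2) − A(h) = -11.8707905111 − (-11.8713910056) = 0.0006004945
Divide by 2^4 − 1 = 15: 0.0006004945/15 = 0.0000400330
R = -11.8707905111 + 0.0000400330 = -11.8707504781
Correction |R − A(h/2)| = 4.003e-05; gap |A(h/2) − A(h)| = 6.005e-04.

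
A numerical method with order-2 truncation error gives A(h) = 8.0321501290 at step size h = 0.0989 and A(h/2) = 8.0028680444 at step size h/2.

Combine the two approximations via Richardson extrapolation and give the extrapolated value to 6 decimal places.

r = 2: numerator weight 4, denominator 3.
4 × 8.0028680444 = 32.0114721776; 32.0114721776 − 8.0321501290 = 23.9793220486
Denominator 4 − 1 = 3.
23.9793220486 ÷ 3 = 7.9931073495

7.993107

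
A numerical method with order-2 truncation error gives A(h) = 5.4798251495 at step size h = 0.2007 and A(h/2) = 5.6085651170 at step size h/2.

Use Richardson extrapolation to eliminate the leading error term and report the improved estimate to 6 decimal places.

Method order is 2; weight 2^2 = 4.
2^2 × A(h/2) = 22.4342604680; minus A(h) gives 16.9544353185.
R = 16.9544353185/3 = 5.6514784395

5.651478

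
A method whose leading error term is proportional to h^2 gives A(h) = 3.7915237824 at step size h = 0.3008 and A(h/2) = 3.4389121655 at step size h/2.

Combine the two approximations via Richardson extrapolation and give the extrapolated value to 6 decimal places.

3.321375

Error is O(h^2); halving h shrinks it by 2^2 = 4.
2^2·A(h/2) = 13.7556486620; minus A(h) gives 9.9641248796.
Divide by 2^2 − 1 = 3.
Result: 3.3213749599
Correction |R − A(h/2)| = 1.175e-01; gap |A(h/2) − A(h)| = 3.526e-01.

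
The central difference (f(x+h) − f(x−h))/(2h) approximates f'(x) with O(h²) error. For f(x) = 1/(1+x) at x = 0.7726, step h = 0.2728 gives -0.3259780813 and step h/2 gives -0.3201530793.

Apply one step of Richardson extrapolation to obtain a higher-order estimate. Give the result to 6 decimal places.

-0.318211

The method has order 2: 2^2 = 4.
4·(-0.3201530793) = -1.2806123172; (-1.2806123172) − (-0.3259780813) = -0.9546342359
(4·(-0.3201530793) − (-0.3259780813))/(4 − 1) = -0.3182114120
Shift from A(h/2): +0.0019416673.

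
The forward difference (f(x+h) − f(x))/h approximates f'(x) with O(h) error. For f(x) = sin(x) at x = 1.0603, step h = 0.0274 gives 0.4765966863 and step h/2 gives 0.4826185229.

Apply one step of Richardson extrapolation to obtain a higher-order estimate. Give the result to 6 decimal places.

0.488640

r = 1: numerator weight 2, denominator 1.
2×0.4826185229 − 0.4765966863 = 0.4886403595
Extrapolated: 0.4886403595 / 1 = 0.4886403595
Correction |R − A(h/2)| = 6.022e-03; gap |A(h/2) − A(h)| = 6.022e-03.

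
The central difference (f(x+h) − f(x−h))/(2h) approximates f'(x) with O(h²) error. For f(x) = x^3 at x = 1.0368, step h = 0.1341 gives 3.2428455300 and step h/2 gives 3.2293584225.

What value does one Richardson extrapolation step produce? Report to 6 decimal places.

3.224863

Method order is 2; weight 2^2 = 4.
Numerator 4*A(h/2) − A(h) = 4*3.2293584225 − 3.2428455300 = 9.6745881600
Extrapolated: 9.6745881600 / 3 = 3.2248627200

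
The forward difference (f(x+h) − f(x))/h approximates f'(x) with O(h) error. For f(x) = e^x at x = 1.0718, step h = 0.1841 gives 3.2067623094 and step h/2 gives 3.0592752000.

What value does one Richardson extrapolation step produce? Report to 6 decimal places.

2.911788

The method has order 1: 2^1 = 2.
Top: 2(3.0592752000) − (3.2067623094) = 2.9117880906
(2×3.0592752000 − 3.2067623094)/(2 − 1) = 2.9117880906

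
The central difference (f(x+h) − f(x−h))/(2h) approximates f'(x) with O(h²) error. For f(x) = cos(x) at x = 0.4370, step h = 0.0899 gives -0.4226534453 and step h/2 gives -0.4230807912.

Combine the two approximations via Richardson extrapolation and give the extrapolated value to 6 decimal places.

-0.423223

Method order is 2; weight 2^2 = 4.
A(h/2) − A(h) = -0.4230807912 − (-0.4226534453) = -0.0004273459
Divide by 2^2 − 1 = 3: (-0.0004273459)/3 = -0.0001424486
R = A(h/2) + (A(h/2) − A(h))/3 = -0.4230807912 − 0.0001424486 = -0.4232232398
Correction |R − A(h/2)| = 1.424e-04; gap |A(h/2) − A(h)| = 4.273e-04.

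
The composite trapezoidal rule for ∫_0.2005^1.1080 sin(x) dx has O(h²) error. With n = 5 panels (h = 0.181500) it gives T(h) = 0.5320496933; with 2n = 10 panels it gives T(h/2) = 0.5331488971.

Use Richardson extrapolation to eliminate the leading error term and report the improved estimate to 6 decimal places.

0.533515

r = 2: numerator weight 4, denominator 3.
Top: 4(0.5331488971) − (0.5320496933) = 1.6005458951
Divide by 2^2 − 1 = 3.
1.6005458951 ÷ 3 = 0.5335152984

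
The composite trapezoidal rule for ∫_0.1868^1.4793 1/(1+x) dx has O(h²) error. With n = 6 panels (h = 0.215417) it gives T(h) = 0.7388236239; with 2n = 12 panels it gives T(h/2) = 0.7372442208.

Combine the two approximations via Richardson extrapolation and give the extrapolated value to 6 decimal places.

0.736718

Error is O(h^2); halving h shrinks it by 2^2 = 4.
Top: 4(0.7372442208) − (0.7388236239) = 2.2101532593
Denominator 4 − 1 = 3.
Result: 0.7367177531
Shift from A(h/2): −0.0005264677.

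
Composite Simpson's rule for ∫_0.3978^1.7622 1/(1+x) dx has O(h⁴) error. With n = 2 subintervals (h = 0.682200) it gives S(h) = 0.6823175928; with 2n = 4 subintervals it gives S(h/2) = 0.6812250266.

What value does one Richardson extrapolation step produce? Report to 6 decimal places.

0.681152

r = 4, so 2^r = 16.
A(h/2) − A(h) = 0.6812250266 − 0.6823175928 = -0.0010925662
Divide by 2^4 − 1 = 15: (-0.0010925662)/15 = -0.0000728377
R = A(h/2) + (A(h/2) − A(h))/15 = 0.6812250266 − 0.0000728377 = 0.6811521889
Gap between inputs: 1.093e-03; correction applied: −0.0000728377.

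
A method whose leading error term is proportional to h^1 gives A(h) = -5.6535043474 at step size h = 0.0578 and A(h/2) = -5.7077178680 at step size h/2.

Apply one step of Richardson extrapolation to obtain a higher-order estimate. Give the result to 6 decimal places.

-5.761931

Error is O(h^1); halving h shrinks it by 2^1 = 2.
Top: 2(-5.7077178680) − (-5.6535043474) = -5.7619313886
Extrapolated: (-5.7619313886) / 1 = -5.7619313886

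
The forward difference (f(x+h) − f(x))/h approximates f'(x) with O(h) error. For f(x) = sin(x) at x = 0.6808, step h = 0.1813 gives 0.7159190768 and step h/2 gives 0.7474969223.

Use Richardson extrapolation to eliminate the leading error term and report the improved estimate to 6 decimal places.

0.779075

r = 1, so 2^r = 2.
2^1·A(h/2) = 1.4949938446; minus A(h) gives 0.7790747678.
(2·0.7474969223 − 0.7159190768)/(2 − 1) = 0.7790747678
Shift from A(h/2): +0.0315778455.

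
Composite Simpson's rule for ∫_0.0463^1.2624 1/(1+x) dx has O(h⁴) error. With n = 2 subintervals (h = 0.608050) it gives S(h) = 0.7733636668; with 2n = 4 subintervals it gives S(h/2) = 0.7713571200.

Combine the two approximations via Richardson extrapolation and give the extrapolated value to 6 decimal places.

0.771223

With r = 4 the leading error scales as h^4, so the weight is 2^4 = 16.
16*0.7713571200 − 0.7733636668 = 11.5683502532
Denominator 16 − 1 = 15.
Extrapolated: 11.5683502532 / 15 = 0.7712233502
Correction |R − A(h/2)| = 1.338e-04; gap |A(h/2) − A(h)| = 2.007e-03.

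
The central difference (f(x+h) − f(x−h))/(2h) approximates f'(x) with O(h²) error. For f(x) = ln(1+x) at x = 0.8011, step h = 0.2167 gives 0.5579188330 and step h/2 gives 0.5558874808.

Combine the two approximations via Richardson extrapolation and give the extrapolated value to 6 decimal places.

Error is O(h^2); halving h shrinks it by 2^2 = 4.
2^2*A(h/2) = 2.2235499232; minus A(h) gives 1.6656310902.
Denominator 4 − 1 = 3.
1.6656310902 ÷ 3 = 0.5552103634

0.555210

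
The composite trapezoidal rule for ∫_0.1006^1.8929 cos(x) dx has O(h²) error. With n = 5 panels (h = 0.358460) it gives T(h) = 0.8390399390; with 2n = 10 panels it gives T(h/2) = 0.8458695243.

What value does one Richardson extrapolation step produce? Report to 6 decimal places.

0.848146

Error is O(h^2); halving h shrinks it by 2^2 = 4.
Numerator 4 × A(h/2) − A(h) = 4 × 0.8458695243 − 0.8390399390 = 2.5444381582
(4 × 0.8458695243 − 0.8390399390)/(4 − 1) = 0.8481460527
Shift from A(h/2): +0.0022765284.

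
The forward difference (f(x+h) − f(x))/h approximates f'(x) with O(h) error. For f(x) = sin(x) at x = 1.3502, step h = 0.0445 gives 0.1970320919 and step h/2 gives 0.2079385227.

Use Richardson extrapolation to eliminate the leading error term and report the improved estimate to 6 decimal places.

Error is O(h^1); halving h shrinks it by 2^1 = 2.
Numerator 2·A(h/2) − A(h) = 2·0.2079385227 − 0.1970320919 = 0.2188449535
0.2188449535 ÷ 1 = 0.2188449535

0.218845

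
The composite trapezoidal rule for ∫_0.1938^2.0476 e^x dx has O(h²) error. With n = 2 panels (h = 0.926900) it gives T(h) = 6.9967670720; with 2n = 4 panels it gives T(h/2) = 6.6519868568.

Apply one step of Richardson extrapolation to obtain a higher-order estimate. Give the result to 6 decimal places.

6.537060

Method order is 2; weight 2^2 = 4.
4×6.6519868568 − 6.9967670720 = 19.6111803552
R = 19.6111803552/3 = 6.5370601184
Shift from A(h/2): −0.1149267384.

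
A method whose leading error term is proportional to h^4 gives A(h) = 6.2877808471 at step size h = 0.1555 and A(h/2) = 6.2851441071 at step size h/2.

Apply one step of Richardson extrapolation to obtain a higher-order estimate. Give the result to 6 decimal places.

6.284968

r = 4, so 2^r = 16.
A(h/2) − A(h) = 6.2851441071 − 6.2877808471 = -0.0026367400
Divide by 2^4 − 1 = 15: (-0.0026367400)/15 = -0.0001757827
R = A(h/2) + (A(h/2) − A(h))/15 = 6.2851441071 − 0.0001757827 = 6.2849683244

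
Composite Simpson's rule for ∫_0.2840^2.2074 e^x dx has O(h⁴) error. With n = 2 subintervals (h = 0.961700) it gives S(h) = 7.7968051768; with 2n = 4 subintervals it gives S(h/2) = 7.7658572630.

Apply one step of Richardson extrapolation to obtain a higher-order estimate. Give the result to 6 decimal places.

7.763794

Error is O(h^4); halving h shrinks it by 2^4 = 16.
Weighted: 124.2537162080 − 7.7968051768 = 116.4569110312
Divide by 2^4 − 1 = 15.
R = 116.4569110312/15 = 7.7637940687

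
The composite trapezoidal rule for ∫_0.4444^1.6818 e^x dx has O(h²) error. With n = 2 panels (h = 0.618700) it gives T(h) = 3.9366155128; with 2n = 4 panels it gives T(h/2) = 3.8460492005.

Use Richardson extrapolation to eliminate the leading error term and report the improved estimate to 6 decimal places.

3.815860

With r = 2 the leading error scales as h^2, so the weight is 2^2 = 4.
4 × 3.8460492005 = 15.3841968020; subtract 3.9366155128 → 11.4475812892
Extrapolated: 11.4475812892 / 3 = 3.8158604297
Correction |R − A(h/2)| = 3.019e-02; gap |A(h/2) − A(h)| = 9.057e-02.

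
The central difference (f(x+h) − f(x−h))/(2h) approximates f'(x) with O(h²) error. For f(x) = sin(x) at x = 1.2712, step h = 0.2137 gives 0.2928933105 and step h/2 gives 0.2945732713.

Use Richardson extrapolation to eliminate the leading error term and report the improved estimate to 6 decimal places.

0.295133

r = 2, so 2^r = 4.
4*0.2945732713 = 1.1782930852; subtract 0.2928933105 → 0.8853997747
Denominator 4 − 1 = 3.
Extrapolated: 0.8853997747 / 3 = 0.2951332582
Correction |R − A(h/2)| = 5.600e-04; gap |A(h/2) − A(h)| = 1.680e-03.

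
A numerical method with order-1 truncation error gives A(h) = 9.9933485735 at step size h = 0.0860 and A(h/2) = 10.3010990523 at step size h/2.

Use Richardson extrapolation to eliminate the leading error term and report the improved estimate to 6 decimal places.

Order 1 gives 2^r = 2 and 2^r − 1 = 1.
Difference of the inputs: 10.3010990523 − 9.9933485735 = 0.3077504788
Correction (A(h/2) − A(h))/(2 − 1) = 0.3077504788/1 = 0.3077504788
R = 10.3010990523 + 0.3077504788 = 10.6088495311

10.608850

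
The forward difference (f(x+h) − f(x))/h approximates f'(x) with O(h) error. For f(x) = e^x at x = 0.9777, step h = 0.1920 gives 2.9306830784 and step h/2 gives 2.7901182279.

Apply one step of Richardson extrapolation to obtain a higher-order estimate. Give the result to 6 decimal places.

r = 1, so 2^r = 2.
Top: 2(2.7901182279) − (2.9306830784) = 2.6495533774
Extrapolated: 2.6495533774 / 1 = 2.6495533774

2.649553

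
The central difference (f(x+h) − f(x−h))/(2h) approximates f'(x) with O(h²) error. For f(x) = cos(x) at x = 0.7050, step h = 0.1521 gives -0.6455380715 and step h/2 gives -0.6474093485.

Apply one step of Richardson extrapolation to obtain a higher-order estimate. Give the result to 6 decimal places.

-0.648033

r = 2, so 2^r = 4.
2^2×A(h/2) = -2.5896373940; minus A(h) gives -1.9440993225.
Denominator 4 − 1 = 3.
R = (-1.9440993225)/3 = -0.6480331075
Shift from A(h/2): −0.0006237590.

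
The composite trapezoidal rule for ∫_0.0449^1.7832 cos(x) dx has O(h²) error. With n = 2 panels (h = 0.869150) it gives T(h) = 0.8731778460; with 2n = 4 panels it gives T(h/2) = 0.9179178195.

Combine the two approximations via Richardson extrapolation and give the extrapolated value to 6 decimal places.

0.932831

With r = 2 the leading error scales as h^2, so the weight is 2^2 = 4.
Weighted: 3.6716712780 − 0.8731778460 = 2.7984934320
Denominator 4 − 1 = 3.
Result: 0.9328311440
Gap between inputs: 4.474e-02; correction applied: +0.0149133245.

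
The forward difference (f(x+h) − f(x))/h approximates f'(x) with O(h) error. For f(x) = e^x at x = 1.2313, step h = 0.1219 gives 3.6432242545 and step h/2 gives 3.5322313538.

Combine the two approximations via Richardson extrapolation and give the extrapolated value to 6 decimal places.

r = 1, so 2^r = 2.
2×3.5322313538 = 7.0644627076; 7.0644627076 − 3.6432242545 = 3.4212384531
Divide by 2^1 − 1 = 1.
(2×3.5322313538 − 3.6432242545)/(2 − 1) = 3.4212384531

3.421238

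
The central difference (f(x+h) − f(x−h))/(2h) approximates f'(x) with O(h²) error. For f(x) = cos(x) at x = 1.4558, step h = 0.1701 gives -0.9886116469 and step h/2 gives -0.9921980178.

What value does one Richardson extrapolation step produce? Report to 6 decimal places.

-0.993393

Method order is 2; weight 2^2 = 4.
Weighted: (-3.9687920712) − (-0.9886116469) = -2.9801804243
Denominator 4 − 1 = 3.
So the Richardson estimate is -0.9933934748.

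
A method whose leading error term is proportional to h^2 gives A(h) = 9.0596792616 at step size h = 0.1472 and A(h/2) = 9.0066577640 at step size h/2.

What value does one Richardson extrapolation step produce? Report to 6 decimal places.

8.988984

Error is O(h^2); halving h shrinks it by 2^2 = 4.
Numerator 4×A(h/2) − A(h) = 4×9.0066577640 − 9.0596792616 = 26.9669517944
R = 26.9669517944/3 = 8.9889839315
Shift from A(h/2): −0.0176738325.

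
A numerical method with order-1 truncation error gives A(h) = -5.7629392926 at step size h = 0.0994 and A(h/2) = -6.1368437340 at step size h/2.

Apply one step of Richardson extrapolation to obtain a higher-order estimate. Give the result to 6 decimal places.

-6.510748

The method has order 1: 2^1 = 2.
2·(-6.1368437340) = -12.2736874680; subtract (-5.7629392926) → -6.5107481754
(-6.5107481754) ÷ 1 = -6.5107481754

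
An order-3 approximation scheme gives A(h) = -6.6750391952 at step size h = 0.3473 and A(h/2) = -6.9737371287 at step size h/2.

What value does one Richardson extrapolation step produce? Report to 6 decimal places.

Error is O(h^3); halving h shrinks it by 2^3 = 8.
8·(-6.9737371287) = -55.7898970296; subtract (-6.6750391952) → -49.1148578344
Extrapolated: (-49.1148578344) / 7 = -7.0164082621
Shift from A(h/2): −0.0426711334.

-7.016408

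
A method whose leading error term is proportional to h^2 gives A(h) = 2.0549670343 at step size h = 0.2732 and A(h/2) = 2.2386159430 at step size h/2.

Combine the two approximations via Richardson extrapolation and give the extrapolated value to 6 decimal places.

2.299832

Leading term ∝ h^2; use weight 4 = 2^2.
4 × 2.2386159430 = 8.9544637720; subtract 2.0549670343 → 6.8994967377
Divide by 2^2 − 1 = 3.
Extrapolated: 6.8994967377 / 3 = 2.2998322459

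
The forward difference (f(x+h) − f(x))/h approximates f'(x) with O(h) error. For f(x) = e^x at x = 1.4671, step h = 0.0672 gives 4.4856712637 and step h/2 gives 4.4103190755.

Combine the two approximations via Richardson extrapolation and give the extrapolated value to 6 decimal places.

r = 1: numerator weight 2, denominator 1.
2 × 4.4103190755 = 8.8206381510; 8.8206381510 − 4.4856712637 = 4.3349668873
Divide by 2^1 − 1 = 1.
So the Richardson estimate is 4.3349668873.

4.334967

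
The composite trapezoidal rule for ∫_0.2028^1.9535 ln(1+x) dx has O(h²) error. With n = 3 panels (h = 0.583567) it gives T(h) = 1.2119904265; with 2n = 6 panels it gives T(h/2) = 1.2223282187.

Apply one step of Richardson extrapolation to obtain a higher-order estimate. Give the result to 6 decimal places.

1.225774

r = 2: numerator weight 4, denominator 3.
Top: 4(1.2223282187) − (1.2119904265) = 3.6773224483
R = 3.6773224483/3 = 1.2257741494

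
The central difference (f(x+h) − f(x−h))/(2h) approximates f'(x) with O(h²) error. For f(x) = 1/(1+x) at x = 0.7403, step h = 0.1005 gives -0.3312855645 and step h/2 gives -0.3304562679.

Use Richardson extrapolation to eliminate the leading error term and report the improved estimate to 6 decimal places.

-0.330180

The method has order 2: 2^2 = 4.
Difference of the inputs: -0.3304562679 − (-0.3312855645) = 0.0008292966
Divide by 2^2 − 1 = 3: 0.0008292966/3 = 0.0002764322
R = -0.3304562679 + 0.0002764322 = -0.3301798357
Gap between inputs: 8.293e-04; correction applied: +0.0002764322.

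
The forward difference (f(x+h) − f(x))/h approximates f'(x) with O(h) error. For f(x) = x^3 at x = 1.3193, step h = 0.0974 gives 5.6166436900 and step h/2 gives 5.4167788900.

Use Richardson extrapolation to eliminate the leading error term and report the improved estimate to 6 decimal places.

Order 1 gives 2^r = 2 and 2^r − 1 = 1.
Weighted: 10.8335577800 − 5.6166436900 = 5.2169140900
(2 × 5.4167788900 − 5.6166436900)/(2 − 1) = 5.2169140900

5.216914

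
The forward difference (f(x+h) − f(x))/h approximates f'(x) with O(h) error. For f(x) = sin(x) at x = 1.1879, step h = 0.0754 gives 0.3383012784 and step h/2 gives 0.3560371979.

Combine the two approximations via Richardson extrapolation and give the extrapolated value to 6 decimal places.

0.373773

With r = 1 the leading error scales as h^1, so the weight is 2^1 = 2.
Top: 2(0.3560371979) − (0.3383012784) = 0.3737731174
(2 × 0.3560371979 − 0.3383012784)/(2 − 1) = 0.3737731174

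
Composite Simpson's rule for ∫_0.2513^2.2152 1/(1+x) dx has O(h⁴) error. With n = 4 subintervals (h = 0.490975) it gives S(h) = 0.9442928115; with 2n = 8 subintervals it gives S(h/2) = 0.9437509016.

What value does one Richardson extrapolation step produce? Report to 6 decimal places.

0.943715

The method has order 4: 2^4 = 16.
16×0.9437509016 − 0.9442928115 = 14.1557216141
Denominator 16 − 1 = 15.
So the Richardson estimate is 0.9437147743.
Shift from A(h/2): −0.0000361273.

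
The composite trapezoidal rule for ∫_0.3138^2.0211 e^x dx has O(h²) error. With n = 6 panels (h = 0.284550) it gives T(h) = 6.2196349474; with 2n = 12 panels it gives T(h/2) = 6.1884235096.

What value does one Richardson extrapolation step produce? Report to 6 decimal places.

Error is O(h^2); halving h shrinks it by 2^2 = 4.
4·6.1884235096 − 6.2196349474 = 18.5340590910
(4·6.1884235096 − 6.2196349474)/(4 − 1) = 6.1780196970
Gap between inputs: 3.121e-02; correction applied: −0.0104038126.

6.178020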